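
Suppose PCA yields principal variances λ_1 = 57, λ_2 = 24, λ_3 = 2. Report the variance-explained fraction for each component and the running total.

Step 1 — total variance = trace(Sigma) = Σ λ_i = 57 + 24 + 2 = 83.

Step 2 — fraction explained by component i = λ_i / Σ λ:
  PC1: 57/83 = 0.6867
  PC2: 24/83 = 0.2892
  PC3: 2/83 = 0.0241

Step 3 — cumulative fraction after k components = (λ_1 + ... + λ_k) / Σ λ:
  k = 1: 57/83 = 0.6867
  k = 2: (57 + 24)/83 = 81/83 = 0.9759
  k = 3: (57 + 24 + 2)/83 = 83/83 = 1

Summary (fraction, with percent):

explained: PC1 0.6867 (68.67%), PC2 0.2892 (28.92%), PC3 0.0241 (2.41%);  cumulative: 0.6867, 0.9759, 1


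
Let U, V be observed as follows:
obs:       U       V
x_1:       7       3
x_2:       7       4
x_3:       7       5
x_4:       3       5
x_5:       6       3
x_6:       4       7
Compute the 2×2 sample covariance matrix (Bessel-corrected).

Step 1 — column means:
  mean(U) = (7 + 7 + 7 + 3 + 6 + 4) / 6 = 34/6 = 5.6667
  mean(V) = (3 + 4 + 5 + 5 + 3 + 7) / 6 = 27/6 = 4.5

Step 2 — sample covariance S[i,j] = (1/(n-1)) · Σ_k (x_{k,i} - mean_i) · (x_{k,j} - mean_j), with n-1 = 5.
  S[U,U] = ((1.3333)·(1.3333) + (1.3333)·(1.3333) + (1.3333)·(1.3333) + (-2.6667)·(-2.6667) + (0.3333)·(0.3333) + (-1.6667)·(-1.6667)) / 5 = 15.3333/5 = 3.0667
  S[U,V] = ((1.3333)·(-1.5) + (1.3333)·(-0.5) + (1.3333)·(0.5) + (-2.6667)·(0.5) + (0.3333)·(-1.5) + (-1.6667)·(2.5)) / 5 = -8/5 = -1.6
  S[V,V] = ((-1.5)·(-1.5) + (-0.5)·(-0.5) + (0.5)·(0.5) + (0.5)·(0.5) + (-1.5)·(-1.5) + (2.5)·(2.5)) / 5 = 11.5/5 = 2.3

S is symmetric (S[j,i] = S[i,j]). Assembling:

S = [[3.0667, -1.6],
 [-1.6, 2.3]]


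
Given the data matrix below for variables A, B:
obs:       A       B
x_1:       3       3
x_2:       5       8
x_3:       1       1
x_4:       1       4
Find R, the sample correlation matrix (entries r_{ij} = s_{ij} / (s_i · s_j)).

Step 1 — column means:
  mean(A) = (3 + 5 + 1 + 1) / 4 = 10/4 = 2.5
  mean(B) = (3 + 8 + 1 + 4) / 4 = 16/4 = 4

Step 2 — sample variances and covariances s[i,j] = (1/(n-1)) · Σ_k (x_{k,i} - mean_i) · (x_{k,j} - mean_j), with n-1 = 3:
  s[A,A] = ((0.5)·(0.5) + (2.5)·(2.5) + (-1.5)·(-1.5) + (-1.5)·(-1.5)) / 3 = 11/3 = 3.6667
  s[A,B] = ((0.5)·(-1) + (2.5)·(4) + (-1.5)·(-3) + (-1.5)·(0)) / 3 = 14/3 = 4.6667
  s[B,B] = ((-1)·(-1) + (4)·(4) + (-3)·(-3) + (0)·(0)) / 3 = 26/3 = 8.6667
  Sample standard deviations s_i = √(s[i,i]):
  s(A) = √(3.6667) = 1.9149
  s(B) = √(8.6667) = 2.9439

Step 3 — r_{ij} = s_{ij} / (s_i · s_j):
  r[A,A] = 1 (diagonal).
  r[A,B] = 4.6667 / (1.9149 · 2.9439) = 4.6667 / 5.6372 = 0.8278
  r[B,B] = 1 (diagonal).

R is symmetric with unit diagonal. Assembling:

R = [[1, 0.8278],
 [0.8278, 1]]


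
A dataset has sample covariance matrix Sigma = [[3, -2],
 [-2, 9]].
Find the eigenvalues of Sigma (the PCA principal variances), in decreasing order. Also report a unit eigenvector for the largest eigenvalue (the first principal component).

Step 1 — characteristic polynomial of 2×2 Sigma:
  det(Sigma - λI) = λ² - trace · λ + det = 0.
  trace = 3 + 9 = 12, det = 3·9 - (-2)² = 23.
Step 2 — discriminant:
  Δ = trace² - 4·det = 144 - 92 = 52.
Step 3 — eigenvalues:
  λ = (trace ± √Δ)/2 = (12 ± 7.2111)/2,
  λ_1 = 9.6056,  λ_2 = 2.3944.

Step 4 — unit eigenvector for λ_1: solve (Sigma - λ_1 I)v = 0. First row:
  (3 - 9.6056)·v_x + (-2)·v_y = 0, i.e. (-6.6056)·v_x + (-2)·v_y = 0,
  so v ∝ (b, λ_1 - a) = (-2, 6.6056); multiply by -1 so the first entry is positive: u = (2, -6.6056).
  ||u|| = √((2)² + (-6.6056)²) = √(47.6333) ≈ 6.9017,
  v_1 = u/||u|| ≈ (0.2898, -0.9571) (||v_1|| = 1).

λ_1 = 9.6056,  λ_2 = 2.3944;  v_1 ≈ (0.2898, -0.9571)


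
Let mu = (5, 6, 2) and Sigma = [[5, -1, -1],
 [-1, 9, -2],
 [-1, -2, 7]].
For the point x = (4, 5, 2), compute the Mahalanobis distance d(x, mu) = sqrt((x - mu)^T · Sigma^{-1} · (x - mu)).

Step 1 — centre the observation: (x - mu) = (-1, -1, 0).

Step 2 — invert Sigma (cofactor / det for 3×3, or solve directly):
  Sigma^{-1} = [[0.2145, 0.0327, 0.04],
 [0.0327, 0.1236, 0.04],
 [0.04, 0.04, 0.16]].

Step 3 — form the quadratic (x - mu)^T · Sigma^{-1} · (x - mu):
  Sigma^{-1} · (x - mu) = (-0.2473, -0.1564, -0.08).
  (x - mu)^T · [Sigma^{-1} · (x - mu)] = (-1)·(-0.2473) + (-1)·(-0.1564) + (0)·(-0.08) = 0.4036.

Step 4 — take square root: d = √(0.4036) ≈ 0.6353.

d(x, mu) = √(0.4036) ≈ 0.6353


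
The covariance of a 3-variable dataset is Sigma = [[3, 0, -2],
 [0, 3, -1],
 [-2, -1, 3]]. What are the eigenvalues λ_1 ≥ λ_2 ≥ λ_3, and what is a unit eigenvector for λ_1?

Step 1 — characteristic polynomial p(λ) = det(λI - Sigma) = λ³ - tr·λ² + c_1·λ - det, where tr = trace, c_1 = sum of the principal 2×2 minors, det = det(Sigma):
  tr = 3 + 3 + 3 = 9,
  c_1 = (3·3 - (0)²) + (3·3 - (-2)²) + (3·3 - (-1)²) = 9 + 5 + 8 = 22,
  det = 3·(3·3 - (-1)²) - (0)·((0)·3 - (-1)·(-2)) + (-2)·((0)·(-1) - 3·(-2)) = 3·(8) - (0)·(-2) + (-2)·(6) = 12.
  So p(λ) = λ³ - 9λ² + 22λ - 12.
Step 2 — look for an integer root (rational root theorem: any rational root is an integer divisor of 12). Testing λ = 3:
  p(3) = 27 - 81 + 66 - 12 = 0  ✓
  Dividing out (λ - 3): p(λ) = (λ - 3)(λ² - 6λ + 4).
Step 3 — remaining eigenvalues from the quadratic λ² - 6λ + 4 = 0:
  Δ = 6² - 4·4 = 36 - 16 = 20,  λ = (6 ± √20)/2 = (6 ± 4.4721)/2 ≈ 5.2361 or 0.7639.
  Sorted: λ_1 = 5.2361,  λ_2 = 3,  λ_3 = 0.7639  (check: sum = 9 = tr ✓).

Step 4 — unit eigenvector for λ_1 ≈ 5.2361: v spans the null space of (Sigma - λ_1 I), whose rows are
  r_1 = (-2.2361, 0, -2),  r_2 = (0, -2.2361, -1),  r_3 = (-2, -1, -2.2361).
  v is orthogonal to every row, so take v ∝ r_1 × r_2 = ((0)·(-1) - (-2)·(-2.2361), (-2)·(0) - (-2.2361)·(-1), (-2.2361)·(-2.2361) - (0)·(0)) ≈ (-4.4721, -2.2361, 5).
  Rescale (multiply by -1 so the first nonzero entry is positive): u = (4.4721, 2.2361, -5).
  ||u|| = √((4.4721)² + (2.2361)² + (-5)²) = √(50) ≈ 7.0711,  v_1 = u/||u|| ≈ (0.6325, 0.3162, -0.7071) (||v_1|| = 1).

λ_1 = 5.2361,  λ_2 = 3,  λ_3 = 0.7639;  v_1 ≈ (0.6325, 0.3162, -0.7071)


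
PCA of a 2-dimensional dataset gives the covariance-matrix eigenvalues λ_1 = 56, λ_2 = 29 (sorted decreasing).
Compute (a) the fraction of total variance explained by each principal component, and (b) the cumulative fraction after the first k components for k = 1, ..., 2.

Step 1 — total variance = trace(Sigma) = Σ λ_i = 56 + 29 = 85.

Step 2 — fraction explained by component i = λ_i / Σ λ:
  PC1: 56/85 = 0.6588
  PC2: 29/85 = 0.3412

Step 3 — cumulative fraction after k components = (λ_1 + ... + λ_k) / Σ λ:
  k = 1: 56/85 = 0.6588
  k = 2: (56 + 29)/85 = 85/85 = 1

Summary (fraction, with percent):

explained: PC1 0.6588 (65.88%), PC2 0.3412 (34.12%);  cumulative: 0.6588, 1


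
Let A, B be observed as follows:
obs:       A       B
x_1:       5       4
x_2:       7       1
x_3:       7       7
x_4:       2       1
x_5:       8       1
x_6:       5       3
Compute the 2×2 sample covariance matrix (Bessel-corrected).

Step 1 — column means:
  mean(A) = (5 + 7 + 7 + 2 + 8 + 5) / 6 = 34/6 = 5.6667
  mean(B) = (4 + 1 + 7 + 1 + 1 + 3) / 6 = 17/6 = 2.8333

Step 2 — sample covariance S[i,j] = (1/(n-1)) · Σ_k (x_{k,i} - mean_i) · (x_{k,j} - mean_j), with n-1 = 5.
  S[A,A] = ((-0.6667)·(-0.6667) + (1.3333)·(1.3333) + (1.3333)·(1.3333) + (-3.6667)·(-3.6667) + (2.3333)·(2.3333) + (-0.6667)·(-0.6667)) / 5 = 23.3333/5 = 4.6667
  S[A,B] = ((-0.6667)·(1.1667) + (1.3333)·(-1.8333) + (1.3333)·(4.1667) + (-3.6667)·(-1.8333) + (2.3333)·(-1.8333) + (-0.6667)·(0.1667)) / 5 = 4.6667/5 = 0.9333
  S[B,B] = ((1.1667)·(1.1667) + (-1.8333)·(-1.8333) + (4.1667)·(4.1667) + (-1.8333)·(-1.8333) + (-1.8333)·(-1.8333) + (0.1667)·(0.1667)) / 5 = 28.8333/5 = 5.7667

S is symmetric (S[j,i] = S[i,j]). Assembling:

S = [[4.6667, 0.9333],
 [0.9333, 5.7667]]


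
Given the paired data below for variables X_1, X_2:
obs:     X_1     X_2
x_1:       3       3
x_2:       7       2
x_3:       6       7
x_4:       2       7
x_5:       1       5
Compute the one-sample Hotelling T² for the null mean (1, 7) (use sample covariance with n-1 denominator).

Step 1 — sample mean vector:
  mean(X_1) = (3 + 7 + 6 + 2 + 1) / 5 = 19/5 = 3.8
  mean(X_2) = (3 + 2 + 7 + 7 + 5) / 5 = 24/5 = 4.8
  x̄ = (3.8, 4.8),  deviation x̄ - mu_0 = (3.8, 4.8) - (1, 7) = (2.8, -2.2).

Step 2 — sample covariance matrix, S[i,j] = (1/(n-1)) · Σ_k (x_{k,i} - mean_i) · (x_{k,j} - mean_j), divisor n-1 = 4:
  S[X_1,X_1] = ((-0.8)·(-0.8) + (3.2)·(3.2) + (2.2)·(2.2) + (-1.8)·(-1.8) + (-2.8)·(-2.8)) / 4 = 26.8/4 = 6.7
  S[X_1,X_2] = ((-0.8)·(-1.8) + (3.2)·(-2.8) + (2.2)·(2.2) + (-1.8)·(2.2) + (-2.8)·(0.2)) / 4 = -7.2/4 = -1.8
  S[X_2,X_2] = ((-1.8)·(-1.8) + (-2.8)·(-2.8) + (2.2)·(2.2) + (2.2)·(2.2) + (0.2)·(0.2)) / 4 = 20.8/4 = 5.2
  S = [[6.7, -1.8],
 [-1.8, 5.2]].

Step 3 — invert S. det(S) = 6.7·5.2 - (-1.8)² = 31.6.
  S^{-1} = (1/det) · [[d, -b], [-b, a]] = [[0.1646, 0.057],
 [0.057, 0.212]].

Step 4 — quadratic form (x̄ - mu_0)^T · S^{-1} · (x̄ - mu_0):
  S^{-1} · (x̄ - mu_0) = (0.3354, -0.307),
  (x̄ - mu_0)^T · [...] = (2.8)·(0.3354) + (-2.2)·(-0.307) = 1.6146.

Step 5 — scale by n: T² = 5 · 1.6146 = 8.0728.

T² ≈ 8.0728


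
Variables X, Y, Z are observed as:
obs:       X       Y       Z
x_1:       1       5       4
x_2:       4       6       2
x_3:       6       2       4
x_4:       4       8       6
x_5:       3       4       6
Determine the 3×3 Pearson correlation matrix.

Step 1 — column means:
  mean(X) = (1 + 4 + 6 + 4 + 3) / 5 = 18/5 = 3.6
  mean(Y) = (5 + 6 + 2 + 8 + 4) / 5 = 25/5 = 5
  mean(Z) = (4 + 2 + 4 + 6 + 6) / 5 = 22/5 = 4.4

Step 2 — sample variances and covariances s[i,j] = (1/(n-1)) · Σ_k (x_{k,i} - mean_i) · (x_{k,j} - mean_j), with n-1 = 4:
  s[X,X] = ((-2.6)·(-2.6) + (0.4)·(0.4) + (2.4)·(2.4) + (0.4)·(0.4) + (-0.6)·(-0.6)) / 4 = 13.2/4 = 3.3
  s[X,Y] = ((-2.6)·(0) + (0.4)·(1) + (2.4)·(-3) + (0.4)·(3) + (-0.6)·(-1)) / 4 = -5/4 = -1.25
  s[X,Z] = ((-2.6)·(-0.4) + (0.4)·(-2.4) + (2.4)·(-0.4) + (0.4)·(1.6) + (-0.6)·(1.6)) / 4 = -1.2/4 = -0.3
  s[Y,Y] = ((0)·(0) + (1)·(1) + (-3)·(-3) + (3)·(3) + (-1)·(-1)) / 4 = 20/4 = 5
  s[Y,Z] = ((0)·(-0.4) + (1)·(-2.4) + (-3)·(-0.4) + (3)·(1.6) + (-1)·(1.6)) / 4 = 2/4 = 0.5
  s[Z,Z] = ((-0.4)·(-0.4) + (-2.4)·(-2.4) + (-0.4)·(-0.4) + (1.6)·(1.6) + (1.6)·(1.6)) / 4 = 11.2/4 = 2.8
  Sample standard deviations s_i = √(s[i,i]):
  s(X) = √(3.3) = 1.8166
  s(Y) = √(5) = 2.2361
  s(Z) = √(2.8) = 1.6733

Step 3 — r_{ij} = s_{ij} / (s_i · s_j):
  r[X,X] = 1 (diagonal).
  r[X,Y] = -1.25 / (1.8166 · 2.2361) = -1.25 / 4.062 = -0.3077
  r[X,Z] = -0.3 / (1.8166 · 1.6733) = -0.3 / 3.0397 = -0.0987
  r[Y,Y] = 1 (diagonal).
  r[Y,Z] = 0.5 / (2.2361 · 1.6733) = 0.5 / 3.7417 = 0.1336
  r[Z,Z] = 1 (diagonal).

R is symmetric with unit diagonal. Assembling:

R = [[1, -0.3077, -0.0987],
 [-0.3077, 1, 0.1336],
 [-0.0987, 0.1336, 1]]


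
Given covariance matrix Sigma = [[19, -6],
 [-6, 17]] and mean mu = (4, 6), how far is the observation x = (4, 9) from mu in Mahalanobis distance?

Step 1 — centre the observation: (x - mu) = (0, 3).

Step 2 — invert Sigma. det(Sigma) = 19·17 - (-6)² = 287.
  Sigma^{-1} = (1/det) · [[d, -b], [-b, a]] = [[0.0592, 0.0209],
 [0.0209, 0.0662]].

Step 3 — form the quadratic (x - mu)^T · Sigma^{-1} · (x - mu):
  Sigma^{-1} · (x - mu) = (0.0627, 0.1986).
  (x - mu)^T · [Sigma^{-1} · (x - mu)] = (0)·(0.0627) + (3)·(0.1986) = 0.5958.

Step 4 — take square root: d = √(0.5958) ≈ 0.7719.

d(x, mu) = √(0.5958) ≈ 0.7719


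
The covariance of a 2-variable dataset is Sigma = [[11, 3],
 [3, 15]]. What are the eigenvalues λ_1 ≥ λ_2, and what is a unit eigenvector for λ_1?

Step 1 — characteristic polynomial of 2×2 Sigma:
  det(Sigma - λI) = λ² - trace · λ + det = 0.
  trace = 11 + 15 = 26, det = 11·15 - (3)² = 156.
Step 2 — discriminant:
  Δ = trace² - 4·det = 676 - 624 = 52.
Step 3 — eigenvalues:
  λ = (trace ± √Δ)/2 = (26 ± 7.2111)/2,
  λ_1 = 16.6056,  λ_2 = 9.3944.

Step 4 — unit eigenvector for λ_1: solve (Sigma - λ_1 I)v = 0. First row:
  (11 - 16.6056)·v_x + (3)·v_y = 0, i.e. (-5.6056)·v_x + (3)·v_y = 0,
  so v ∝ (b, λ_1 - a) = (3, 5.6056) = u.
  ||u|| = √((3)² + (5.6056)²) = √(40.4222) ≈ 6.3578,
  v_1 = u/||u|| ≈ (0.4719, 0.8817) (||v_1|| = 1).

λ_1 = 16.6056,  λ_2 = 9.3944;  v_1 ≈ (0.4719, 0.8817)


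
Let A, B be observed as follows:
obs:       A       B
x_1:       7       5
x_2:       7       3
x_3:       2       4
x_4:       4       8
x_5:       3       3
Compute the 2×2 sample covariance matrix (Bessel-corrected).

Step 1 — column means:
  mean(A) = (7 + 7 + 2 + 4 + 3) / 5 = 23/5 = 4.6
  mean(B) = (5 + 3 + 4 + 8 + 3) / 5 = 23/5 = 4.6

Step 2 — sample covariance S[i,j] = (1/(n-1)) · Σ_k (x_{k,i} - mean_i) · (x_{k,j} - mean_j), with n-1 = 4.
  S[A,A] = ((2.4)·(2.4) + (2.4)·(2.4) + (-2.6)·(-2.6) + (-0.6)·(-0.6) + (-1.6)·(-1.6)) / 4 = 21.2/4 = 5.3
  S[A,B] = ((2.4)·(0.4) + (2.4)·(-1.6) + (-2.6)·(-0.6) + (-0.6)·(3.4) + (-1.6)·(-1.6)) / 4 = -0.8/4 = -0.2
  S[B,B] = ((0.4)·(0.4) + (-1.6)·(-1.6) + (-0.6)·(-0.6) + (3.4)·(3.4) + (-1.6)·(-1.6)) / 4 = 17.2/4 = 4.3

S is symmetric (S[j,i] = S[i,j]). Assembling:

S = [[5.3, -0.2],
 [-0.2, 4.3]]


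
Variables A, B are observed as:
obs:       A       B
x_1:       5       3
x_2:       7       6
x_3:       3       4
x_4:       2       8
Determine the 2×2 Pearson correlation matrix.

Step 1 — column means:
  mean(A) = (5 + 7 + 3 + 2) / 4 = 17/4 = 4.25
  mean(B) = (3 + 6 + 4 + 8) / 4 = 21/4 = 5.25

Step 2 — sample variances and covariances s[i,j] = (1/(n-1)) · Σ_k (x_{k,i} - mean_i) · (x_{k,j} - mean_j), with n-1 = 3:
  s[A,A] = ((0.75)·(0.75) + (2.75)·(2.75) + (-1.25)·(-1.25) + (-2.25)·(-2.25)) / 3 = 14.75/3 = 4.9167
  s[A,B] = ((0.75)·(-2.25) + (2.75)·(0.75) + (-1.25)·(-1.25) + (-2.25)·(2.75)) / 3 = -4.25/3 = -1.4167
  s[B,B] = ((-2.25)·(-2.25) + (0.75)·(0.75) + (-1.25)·(-1.25) + (2.75)·(2.75)) / 3 = 14.75/3 = 4.9167
  Sample standard deviations s_i = √(s[i,i]):
  s(A) = √(4.9167) = 2.2174
  s(B) = √(4.9167) = 2.2174

Step 3 — r_{ij} = s_{ij} / (s_i · s_j):
  r[A,A] = 1 (diagonal).
  r[A,B] = -1.4167 / (2.2174 · 2.2174) = -1.4167 / 4.9167 = -0.2881
  r[B,B] = 1 (diagonal).

R is symmetric with unit diagonal. Assembling:

R = [[1, -0.2881],
 [-0.2881, 1]]


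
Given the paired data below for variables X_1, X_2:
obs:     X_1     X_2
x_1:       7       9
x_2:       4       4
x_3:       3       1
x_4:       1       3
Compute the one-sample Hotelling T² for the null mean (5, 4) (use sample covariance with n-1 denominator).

Step 1 — sample mean vector:
  mean(X_1) = (7 + 4 + 3 + 1) / 4 = 15/4 = 3.75
  mean(X_2) = (9 + 4 + 1 + 3) / 4 = 17/4 = 4.25
  x̄ = (3.75, 4.25),  deviation x̄ - mu_0 = (3.75, 4.25) - (5, 4) = (-1.25, 0.25).

Step 2 — sample covariance matrix, S[i,j] = (1/(n-1)) · Σ_k (x_{k,i} - mean_i) · (x_{k,j} - mean_j), divisor n-1 = 3:
  S[X_1,X_1] = ((3.25)·(3.25) + (0.25)·(0.25) + (-0.75)·(-0.75) + (-2.75)·(-2.75)) / 3 = 18.75/3 = 6.25
  S[X_1,X_2] = ((3.25)·(4.75) + (0.25)·(-0.25) + (-0.75)·(-3.25) + (-2.75)·(-1.25)) / 3 = 21.25/3 = 7.0833
  S[X_2,X_2] = ((4.75)·(4.75) + (-0.25)·(-0.25) + (-3.25)·(-3.25) + (-1.25)·(-1.25)) / 3 = 34.75/3 = 11.5833
  S = [[6.25, 7.0833],
 [7.0833, 11.5833]].

Step 3 — invert S. det(S) = 6.25·11.5833 - (7.0833)² = 22.2222.
  S^{-1} = (1/det) · [[d, -b], [-b, a]] = [[0.5213, -0.3188],
 [-0.3188, 0.2813]].

Step 4 — quadratic form (x̄ - mu_0)^T · S^{-1} · (x̄ - mu_0):
  S^{-1} · (x̄ - mu_0) = (-0.7313, 0.4688),
  (x̄ - mu_0)^T · [...] = (-1.25)·(-0.7313) + (0.25)·(0.4688) = 1.0313.

Step 5 — scale by n: T² = 4 · 1.0313 = 4.125.

T² ≈ 4.125


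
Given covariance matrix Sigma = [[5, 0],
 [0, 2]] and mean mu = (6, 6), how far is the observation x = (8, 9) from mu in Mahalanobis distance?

Step 1 — centre the observation: (x - mu) = (2, 3).

Step 2 — invert Sigma. det(Sigma) = 5·2 - (0)² = 10.
  Sigma^{-1} = (1/det) · [[d, -b], [-b, a]] = [[0.2, 0],
 [0, 0.5]].

Step 3 — form the quadratic (x - mu)^T · Sigma^{-1} · (x - mu):
  Sigma^{-1} · (x - mu) = (0.4, 1.5).
  (x - mu)^T · [Sigma^{-1} · (x - mu)] = (2)·(0.4) + (3)·(1.5) = 5.3.

Step 4 — take square root: d = √(5.3) ≈ 2.3022.

d(x, mu) = √(5.3) ≈ 2.3022


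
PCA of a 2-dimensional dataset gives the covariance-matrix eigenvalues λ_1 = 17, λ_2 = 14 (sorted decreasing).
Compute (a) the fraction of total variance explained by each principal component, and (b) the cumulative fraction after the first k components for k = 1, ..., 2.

Step 1 — total variance = trace(Sigma) = Σ λ_i = 17 + 14 = 31.

Step 2 — fraction explained by component i = λ_i / Σ λ:
  PC1: 17/31 = 0.5484
  PC2: 14/31 = 0.4516

Step 3 — cumulative fraction after k components = (λ_1 + ... + λ_k) / Σ λ:
  k = 1: 17/31 = 0.5484
  k = 2: (17 + 14)/31 = 31/31 = 1

Summary (fraction, with percent):

explained: PC1 0.5484 (54.84%), PC2 0.4516 (45.16%);  cumulative: 0.5484, 1


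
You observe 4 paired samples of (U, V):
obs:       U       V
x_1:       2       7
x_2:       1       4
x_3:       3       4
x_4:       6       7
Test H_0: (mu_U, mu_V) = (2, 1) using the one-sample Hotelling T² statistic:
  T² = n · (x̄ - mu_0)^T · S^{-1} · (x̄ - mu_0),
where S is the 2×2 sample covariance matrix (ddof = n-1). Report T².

Step 1 — sample mean vector:
  mean(U) = (2 + 1 + 3 + 6) / 4 = 12/4 = 3
  mean(V) = (7 + 4 + 4 + 7) / 4 = 22/4 = 5.5
  x̄ = (3, 5.5),  deviation x̄ - mu_0 = (3, 5.5) - (2, 1) = (1, 4.5).

Step 2 — sample covariance matrix, S[i,j] = (1/(n-1)) · Σ_k (x_{k,i} - mean_i) · (x_{k,j} - mean_j), divisor n-1 = 3:
  S[U,U] = ((-1)·(-1) + (-2)·(-2) + (0)·(0) + (3)·(3)) / 3 = 14/3 = 4.6667
  S[U,V] = ((-1)·(1.5) + (-2)·(-1.5) + (0)·(-1.5) + (3)·(1.5)) / 3 = 6/3 = 2
  S[V,V] = ((1.5)·(1.5) + (-1.5)·(-1.5) + (-1.5)·(-1.5) + (1.5)·(1.5)) / 3 = 9/3 = 3
  S = [[4.6667, 2],
 [2, 3]].

Step 3 — invert S. det(S) = 4.6667·3 - (2)² = 10.
  S^{-1} = (1/det) · [[d, -b], [-b, a]] = [[0.3, -0.2],
 [-0.2, 0.4667]].

Step 4 — quadratic form (x̄ - mu_0)^T · S^{-1} · (x̄ - mu_0):
  S^{-1} · (x̄ - mu_0) = (-0.6, 1.9),
  (x̄ - mu_0)^T · [...] = (1)·(-0.6) + (4.5)·(1.9) = 7.95.

Step 5 — scale by n: T² = 4 · 7.95 = 31.8.

T² ≈ 31.8


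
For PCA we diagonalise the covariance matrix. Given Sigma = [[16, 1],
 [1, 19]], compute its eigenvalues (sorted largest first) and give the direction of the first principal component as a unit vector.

Step 1 — characteristic polynomial of 2×2 Sigma:
  det(Sigma - λI) = λ² - trace · λ + det = 0.
  trace = 16 + 19 = 35, det = 16·19 - (1)² = 303.
Step 2 — discriminant:
  Δ = trace² - 4·det = 1225 - 1212 = 13.
Step 3 — eigenvalues:
  λ = (trace ± √Δ)/2 = (35 ± 3.6056)/2,
  λ_1 = 19.3028,  λ_2 = 15.6972.

Step 4 — unit eigenvector for λ_1: solve (Sigma - λ_1 I)v = 0. First row:
  (16 - 19.3028)·v_x + (1)·v_y = 0, i.e. (-3.3028)·v_x + (1)·v_y = 0,
  so v ∝ (b, λ_1 - a) = (1, 3.3028) = u.
  ||u|| = √((1)² + (3.3028)²) = √(11.9083) ≈ 3.4508,
  v_1 = u/||u|| ≈ (0.2898, 0.9571) (||v_1|| = 1).

λ_1 = 19.3028,  λ_2 = 15.6972;  v_1 ≈ (0.2898, 0.9571)


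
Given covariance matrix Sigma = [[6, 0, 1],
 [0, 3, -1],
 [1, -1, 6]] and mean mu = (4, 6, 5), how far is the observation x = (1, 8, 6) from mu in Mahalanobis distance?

Step 1 — centre the observation: (x - mu) = (-3, 2, 1).

Step 2 — invert Sigma (cofactor / det for 3×3, or solve directly):
  Sigma^{-1} = [[0.1717, -0.0101, -0.0303],
 [-0.0101, 0.3535, 0.0606],
 [-0.0303, 0.0606, 0.1818]].

Step 3 — form the quadratic (x - mu)^T · Sigma^{-1} · (x - mu):
  Sigma^{-1} · (x - mu) = (-0.5657, 0.798, 0.3939).
  (x - mu)^T · [Sigma^{-1} · (x - mu)] = (-3)·(-0.5657) + (2)·(0.798) + (1)·(0.3939) = 3.6869.

Step 4 — take square root: d = √(3.6869) ≈ 1.9201.

d(x, mu) = √(3.6869) ≈ 1.9201


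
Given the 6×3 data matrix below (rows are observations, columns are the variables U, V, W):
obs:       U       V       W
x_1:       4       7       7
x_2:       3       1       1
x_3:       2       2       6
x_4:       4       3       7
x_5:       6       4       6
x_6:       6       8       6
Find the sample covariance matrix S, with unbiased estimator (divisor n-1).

Step 1 — column means:
  mean(U) = (4 + 3 + 2 + 4 + 6 + 6) / 6 = 25/6 = 4.1667
  mean(V) = (7 + 1 + 2 + 3 + 4 + 8) / 6 = 25/6 = 4.1667
  mean(W) = (7 + 1 + 6 + 7 + 6 + 6) / 6 = 33/6 = 5.5

Step 2 — sample covariance S[i,j] = (1/(n-1)) · Σ_k (x_{k,i} - mean_i) · (x_{k,j} - mean_j), with n-1 = 5.
  S[U,U] = ((-0.1667)·(-0.1667) + (-1.1667)·(-1.1667) + (-2.1667)·(-2.1667) + (-0.1667)·(-0.1667) + (1.8333)·(1.8333) + (1.8333)·(1.8333)) / 5 = 12.8333/5 = 2.5667
  S[U,V] = ((-0.1667)·(2.8333) + (-1.1667)·(-3.1667) + (-2.1667)·(-2.1667) + (-0.1667)·(-1.1667) + (1.8333)·(-0.1667) + (1.8333)·(3.8333)) / 5 = 14.8333/5 = 2.9667
  S[U,W] = ((-0.1667)·(1.5) + (-1.1667)·(-4.5) + (-2.1667)·(0.5) + (-0.1667)·(1.5) + (1.8333)·(0.5) + (1.8333)·(0.5)) / 5 = 5.5/5 = 1.1
  S[V,V] = ((2.8333)·(2.8333) + (-3.1667)·(-3.1667) + (-2.1667)·(-2.1667) + (-1.1667)·(-1.1667) + (-0.1667)·(-0.1667) + (3.8333)·(3.8333)) / 5 = 38.8333/5 = 7.7667
  S[V,W] = ((2.8333)·(1.5) + (-3.1667)·(-4.5) + (-2.1667)·(0.5) + (-1.1667)·(1.5) + (-0.1667)·(0.5) + (3.8333)·(0.5)) / 5 = 17.5/5 = 3.5
  S[W,W] = ((1.5)·(1.5) + (-4.5)·(-4.5) + (0.5)·(0.5) + (1.5)·(1.5) + (0.5)·(0.5) + (0.5)·(0.5)) / 5 = 25.5/5 = 5.1

S is symmetric (S[j,i] = S[i,j]). Assembling:

S = [[2.5667, 2.9667, 1.1],
 [2.9667, 7.7667, 3.5],
 [1.1, 3.5, 5.1]]


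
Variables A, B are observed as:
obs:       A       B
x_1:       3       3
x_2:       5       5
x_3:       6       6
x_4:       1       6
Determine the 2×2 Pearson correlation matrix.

Step 1 — column means:
  mean(A) = (3 + 5 + 6 + 1) / 4 = 15/4 = 3.75
  mean(B) = (3 + 5 + 6 + 6) / 4 = 20/4 = 5

Step 2 — sample variances and covariances s[i,j] = (1/(n-1)) · Σ_k (x_{k,i} - mean_i) · (x_{k,j} - mean_j), with n-1 = 3:
  s[A,A] = ((-0.75)·(-0.75) + (1.25)·(1.25) + (2.25)·(2.25) + (-2.75)·(-2.75)) / 3 = 14.75/3 = 4.9167
  s[A,B] = ((-0.75)·(-2) + (1.25)·(0) + (2.25)·(1) + (-2.75)·(1)) / 3 = 1/3 = 0.3333
  s[B,B] = ((-2)·(-2) + (0)·(0) + (1)·(1) + (1)·(1)) / 3 = 6/3 = 2
  Sample standard deviations s_i = √(s[i,i]):
  s(A) = √(4.9167) = 2.2174
  s(B) = √(2) = 1.4142

Step 3 — r_{ij} = s_{ij} / (s_i · s_j):
  r[A,A] = 1 (diagonal).
  r[A,B] = 0.3333 / (2.2174 · 1.4142) = 0.3333 / 3.1358 = 0.1063
  r[B,B] = 1 (diagonal).

R is symmetric with unit diagonal. Assembling:

R = [[1, 0.1063],
 [0.1063, 1]]


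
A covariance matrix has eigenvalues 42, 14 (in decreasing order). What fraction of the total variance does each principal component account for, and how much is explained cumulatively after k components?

Step 1 — total variance = trace(Sigma) = Σ λ_i = 42 + 14 = 56.

Step 2 — fraction explained by component i = λ_i / Σ λ:
  PC1: 42/56 = 0.75
  PC2: 14/56 = 0.25

Step 3 — cumulative fraction after k components = (λ_1 + ... + λ_k) / Σ λ:
  k = 1: 42/56 = 0.75
  k = 2: (42 + 14)/56 = 56/56 = 1

Summary (fraction, with percent):

explained: PC1 0.75 (75%), PC2 0.25 (25%);  cumulative: 0.75, 1


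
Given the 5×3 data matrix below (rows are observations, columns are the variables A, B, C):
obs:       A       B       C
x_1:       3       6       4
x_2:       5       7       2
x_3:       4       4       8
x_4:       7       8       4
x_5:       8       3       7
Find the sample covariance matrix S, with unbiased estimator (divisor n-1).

Step 1 — column means:
  mean(A) = (3 + 5 + 4 + 7 + 8) / 5 = 27/5 = 5.4
  mean(B) = (6 + 7 + 4 + 8 + 3) / 5 = 28/5 = 5.6
  mean(C) = (4 + 2 + 8 + 4 + 7) / 5 = 25/5 = 5

Step 2 — sample covariance S[i,j] = (1/(n-1)) · Σ_k (x_{k,i} - mean_i) · (x_{k,j} - mean_j), with n-1 = 4.
  S[A,A] = ((-2.4)·(-2.4) + (-0.4)·(-0.4) + (-1.4)·(-1.4) + (1.6)·(1.6) + (2.6)·(2.6)) / 4 = 17.2/4 = 4.3
  S[A,B] = ((-2.4)·(0.4) + (-0.4)·(1.4) + (-1.4)·(-1.6) + (1.6)·(2.4) + (2.6)·(-2.6)) / 4 = -2.2/4 = -0.55
  S[A,C] = ((-2.4)·(-1) + (-0.4)·(-3) + (-1.4)·(3) + (1.6)·(-1) + (2.6)·(2)) / 4 = 3/4 = 0.75
  S[B,B] = ((0.4)·(0.4) + (1.4)·(1.4) + (-1.6)·(-1.6) + (2.4)·(2.4) + (-2.6)·(-2.6)) / 4 = 17.2/4 = 4.3
  S[B,C] = ((0.4)·(-1) + (1.4)·(-3) + (-1.6)·(3) + (2.4)·(-1) + (-2.6)·(2)) / 4 = -17/4 = -4.25
  S[C,C] = ((-1)·(-1) + (-3)·(-3) + (3)·(3) + (-1)·(-1) + (2)·(2)) / 4 = 24/4 = 6

S is symmetric (S[j,i] = S[i,j]). Assembling:

S = [[4.3, -0.55, 0.75],
 [-0.55, 4.3, -4.25],
 [0.75, -4.25, 6]]


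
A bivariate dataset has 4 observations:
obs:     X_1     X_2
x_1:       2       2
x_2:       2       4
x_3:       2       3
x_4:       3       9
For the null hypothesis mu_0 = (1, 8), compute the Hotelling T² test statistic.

Step 1 — sample mean vector:
  mean(X_1) = (2 + 2 + 2 + 3) / 4 = 9/4 = 2.25
  mean(X_2) = (2 + 4 + 3 + 9) / 4 = 18/4 = 4.5
  x̄ = (2.25, 4.5),  deviation x̄ - mu_0 = (2.25, 4.5) - (1, 8) = (1.25, -3.5).

Step 2 — sample covariance matrix, S[i,j] = (1/(n-1)) · Σ_k (x_{k,i} - mean_i) · (x_{k,j} - mean_j), divisor n-1 = 3:
  S[X_1,X_1] = ((-0.25)·(-0.25) + (-0.25)·(-0.25) + (-0.25)·(-0.25) + (0.75)·(0.75)) / 3 = 0.75/3 = 0.25
  S[X_1,X_2] = ((-0.25)·(-2.5) + (-0.25)·(-0.5) + (-0.25)·(-1.5) + (0.75)·(4.5)) / 3 = 4.5/3 = 1.5
  S[X_2,X_2] = ((-2.5)·(-2.5) + (-0.5)·(-0.5) + (-1.5)·(-1.5) + (4.5)·(4.5)) / 3 = 29/3 = 9.6667
  S = [[0.25, 1.5],
 [1.5, 9.6667]].

Step 3 — invert S. det(S) = 0.25·9.6667 - (1.5)² = 0.1667.
  S^{-1} = (1/det) · [[d, -b], [-b, a]] = [[58, -9],
 [-9, 1.5]].

Step 4 — quadratic form (x̄ - mu_0)^T · S^{-1} · (x̄ - mu_0):
  S^{-1} · (x̄ - mu_0) = (104, -16.5),
  (x̄ - mu_0)^T · [...] = (1.25)·(104) + (-3.5)·(-16.5) = 187.75.

Step 5 — scale by n: T² = 4 · 187.75 = 751.

T² ≈ 751


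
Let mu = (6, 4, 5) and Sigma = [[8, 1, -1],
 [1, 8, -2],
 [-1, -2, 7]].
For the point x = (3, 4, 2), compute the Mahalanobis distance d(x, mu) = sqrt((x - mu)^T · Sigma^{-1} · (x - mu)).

Step 1 — centre the observation: (x - mu) = (-3, 0, -3).

Step 2 — invert Sigma (cofactor / det for 3×3, or solve directly):
  Sigma^{-1} = [[0.1284, -0.0123, 0.0148],
 [-0.0123, 0.1358, 0.037],
 [0.0148, 0.037, 0.1556]].

Step 3 — form the quadratic (x - mu)^T · Sigma^{-1} · (x - mu):
  Sigma^{-1} · (x - mu) = (-0.4296, -0.0741, -0.5111).
  (x - mu)^T · [Sigma^{-1} · (x - mu)] = (-3)·(-0.4296) + (0)·(-0.0741) + (-3)·(-0.5111) = 2.8222.

Step 4 — take square root: d = √(2.8222) ≈ 1.6799.

d(x, mu) = √(2.8222) ≈ 1.6799


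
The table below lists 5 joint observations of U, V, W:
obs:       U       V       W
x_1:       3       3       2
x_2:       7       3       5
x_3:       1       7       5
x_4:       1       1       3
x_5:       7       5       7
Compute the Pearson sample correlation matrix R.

Step 1 — column means:
  mean(U) = (3 + 7 + 1 + 1 + 7) / 5 = 19/5 = 3.8
  mean(V) = (3 + 3 + 7 + 1 + 5) / 5 = 19/5 = 3.8
  mean(W) = (2 + 5 + 5 + 3 + 7) / 5 = 22/5 = 4.4

Step 2 — sample variances and covariances s[i,j] = (1/(n-1)) · Σ_k (x_{k,i} - mean_i) · (x_{k,j} - mean_j), with n-1 = 4:
  s[U,U] = ((-0.8)·(-0.8) + (3.2)·(3.2) + (-2.8)·(-2.8) + (-2.8)·(-2.8) + (3.2)·(3.2)) / 4 = 36.8/4 = 9.2
  s[U,V] = ((-0.8)·(-0.8) + (3.2)·(-0.8) + (-2.8)·(3.2) + (-2.8)·(-2.8) + (3.2)·(1.2)) / 4 = 0.8/4 = 0.2
  s[U,W] = ((-0.8)·(-2.4) + (3.2)·(0.6) + (-2.8)·(0.6) + (-2.8)·(-1.4) + (3.2)·(2.6)) / 4 = 14.4/4 = 3.6
  s[V,V] = ((-0.8)·(-0.8) + (-0.8)·(-0.8) + (3.2)·(3.2) + (-2.8)·(-2.8) + (1.2)·(1.2)) / 4 = 20.8/4 = 5.2
  s[V,W] = ((-0.8)·(-2.4) + (-0.8)·(0.6) + (3.2)·(0.6) + (-2.8)·(-1.4) + (1.2)·(2.6)) / 4 = 10.4/4 = 2.6
  s[W,W] = ((-2.4)·(-2.4) + (0.6)·(0.6) + (0.6)·(0.6) + (-1.4)·(-1.4) + (2.6)·(2.6)) / 4 = 15.2/4 = 3.8
  Sample standard deviations s_i = √(s[i,i]):
  s(U) = √(9.2) = 3.0332
  s(V) = √(5.2) = 2.2804
  s(W) = √(3.8) = 1.9494

Step 3 — r_{ij} = s_{ij} / (s_i · s_j):
  r[U,U] = 1 (diagonal).
  r[U,V] = 0.2 / (3.0332 · 2.2804) = 0.2 / 6.9166 = 0.0289
  r[U,W] = 3.6 / (3.0332 · 1.9494) = 3.6 / 5.9127 = 0.6089
  r[V,V] = 1 (diagonal).
  r[V,W] = 2.6 / (2.2804 · 1.9494) = 2.6 / 4.4452 = 0.5849
  r[W,W] = 1 (diagonal).

R is symmetric with unit diagonal. Assembling:

R = [[1, 0.0289, 0.6089],
 [0.0289, 1, 0.5849],
 [0.6089, 0.5849, 1]]


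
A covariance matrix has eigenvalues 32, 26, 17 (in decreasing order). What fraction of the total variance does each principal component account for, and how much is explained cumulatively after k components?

Step 1 — total variance = trace(Sigma) = Σ λ_i = 32 + 26 + 17 = 75.

Step 2 — fraction explained by component i = λ_i / Σ λ:
  PC1: 32/75 = 0.4267
  PC2: 26/75 = 0.3467
  PC3: 17/75 = 0.2267

Step 3 — cumulative fraction after k components = (λ_1 + ... + λ_k) / Σ λ:
  k = 1: 32/75 = 0.4267
  k = 2: (32 + 26)/75 = 58/75 = 0.7733
  k = 3: (32 + 26 + 17)/75 = 75/75 = 1

Summary (fraction, with percent):

explained: PC1 0.4267 (42.67%), PC2 0.3467 (34.67%), PC3 0.2267 (22.67%);  cumulative: 0.4267, 0.7733, 1


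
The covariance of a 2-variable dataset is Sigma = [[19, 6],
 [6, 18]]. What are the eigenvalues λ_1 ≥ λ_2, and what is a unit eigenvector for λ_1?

Step 1 — characteristic polynomial of 2×2 Sigma:
  det(Sigma - λI) = λ² - trace · λ + det = 0.
  trace = 19 + 18 = 37, det = 19·18 - (6)² = 306.
Step 2 — discriminant:
  Δ = trace² - 4·det = 1369 - 1224 = 145.
Step 3 — eigenvalues:
  λ = (trace ± √Δ)/2 = (37 ± 12.0416)/2,
  λ_1 = 24.5208,  λ_2 = 12.4792.

Step 4 — unit eigenvector for λ_1: solve (Sigma - λ_1 I)v = 0. First row:
  (19 - 24.5208)·v_x + (6)·v_y = 0, i.e. (-5.5208)·v_x + (6)·v_y = 0,
  so v ∝ (b, λ_1 - a) = (6, 5.5208) = u.
  ||u|| = √((6)² + (5.5208)²) = √(66.4792) ≈ 8.1535,
  v_1 = u/||u|| ≈ (0.7359, 0.6771) (||v_1|| = 1).

λ_1 = 24.5208,  λ_2 = 12.4792;  v_1 ≈ (0.7359, 0.6771)


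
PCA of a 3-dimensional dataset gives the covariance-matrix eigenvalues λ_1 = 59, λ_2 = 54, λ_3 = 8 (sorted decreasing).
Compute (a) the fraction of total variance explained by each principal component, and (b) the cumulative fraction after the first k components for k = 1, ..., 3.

Step 1 — total variance = trace(Sigma) = Σ λ_i = 59 + 54 + 8 = 121.

Step 2 — fraction explained by component i = λ_i / Σ λ:
  PC1: 59/121 = 0.4876
  PC2: 54/121 = 0.4463
  PC3: 8/121 = 0.0661

Step 3 — cumulative fraction after k components = (λ_1 + ... + λ_k) / Σ λ:
  k = 1: 59/121 = 0.4876
  k = 2: (59 + 54)/121 = 113/121 = 0.9339
  k = 3: (59 + 54 + 8)/121 = 121/121 = 1

Summary (fraction, with percent):

explained: PC1 0.4876 (48.76%), PC2 0.4463 (44.63%), PC3 0.0661 (6.61%);  cumulative: 0.4876, 0.9339, 1


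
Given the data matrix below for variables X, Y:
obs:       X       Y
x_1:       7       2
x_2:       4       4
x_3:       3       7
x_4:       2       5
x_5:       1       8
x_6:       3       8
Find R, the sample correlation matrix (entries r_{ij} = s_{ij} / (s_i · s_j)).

Step 1 — column means:
  mean(X) = (7 + 4 + 3 + 2 + 1 + 3) / 6 = 20/6 = 3.3333
  mean(Y) = (2 + 4 + 7 + 5 + 8 + 8) / 6 = 34/6 = 5.6667

Step 2 — sample variances and covariances s[i,j] = (1/(n-1)) · Σ_k (x_{k,i} - mean_i) · (x_{k,j} - mean_j), with n-1 = 5:
  s[X,X] = ((3.6667)·(3.6667) + (0.6667)·(0.6667) + (-0.3333)·(-0.3333) + (-1.3333)·(-1.3333) + (-2.3333)·(-2.3333) + (-0.3333)·(-0.3333)) / 5 = 21.3333/5 = 4.2667
  s[X,Y] = ((3.6667)·(-3.6667) + (0.6667)·(-1.6667) + (-0.3333)·(1.3333) + (-1.3333)·(-0.6667) + (-2.3333)·(2.3333) + (-0.3333)·(2.3333)) / 5 = -20.3333/5 = -4.0667
  s[Y,Y] = ((-3.6667)·(-3.6667) + (-1.6667)·(-1.6667) + (1.3333)·(1.3333) + (-0.6667)·(-0.6667) + (2.3333)·(2.3333) + (2.3333)·(2.3333)) / 5 = 29.3333/5 = 5.8667
  Sample standard deviations s_i = √(s[i,i]):
  s(X) = √(4.2667) = 2.0656
  s(Y) = √(5.8667) = 2.4221

Step 3 — r_{ij} = s_{ij} / (s_i · s_j):
  r[X,X] = 1 (diagonal).
  r[X,Y] = -4.0667 / (2.0656 · 2.4221) = -4.0667 / 5.0031 = -0.8128
  r[Y,Y] = 1 (diagonal).

R is symmetric with unit diagonal. Assembling:

R = [[1, -0.8128],
 [-0.8128, 1]]


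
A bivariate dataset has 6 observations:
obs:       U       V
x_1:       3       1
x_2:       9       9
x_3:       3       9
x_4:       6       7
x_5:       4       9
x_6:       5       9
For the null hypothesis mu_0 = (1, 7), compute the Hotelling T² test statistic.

Step 1 — sample mean vector:
  mean(U) = (3 + 9 + 3 + 6 + 4 + 5) / 6 = 30/6 = 5
  mean(V) = (1 + 9 + 9 + 7 + 9 + 9) / 6 = 44/6 = 7.3333
  x̄ = (5, 7.3333),  deviation x̄ - mu_0 = (5, 7.3333) - (1, 7) = (4, 0.3333).

Step 2 — sample covariance matrix, S[i,j] = (1/(n-1)) · Σ_k (x_{k,i} - mean_i) · (x_{k,j} - mean_j), divisor n-1 = 5:
  S[U,U] = ((-2)·(-2) + (4)·(4) + (-2)·(-2) + (1)·(1) + (-1)·(-1) + (0)·(0)) / 5 = 26/5 = 5.2
  S[U,V] = ((-2)·(-6.3333) + (4)·(1.6667) + (-2)·(1.6667) + (1)·(-0.3333) + (-1)·(1.6667) + (0)·(1.6667)) / 5 = 14/5 = 2.8
  S[V,V] = ((-6.3333)·(-6.3333) + (1.6667)·(1.6667) + (1.6667)·(1.6667) + (-0.3333)·(-0.3333) + (1.6667)·(1.6667) + (1.6667)·(1.6667)) / 5 = 51.3333/5 = 10.2667
  S = [[5.2, 2.8],
 [2.8, 10.2667]].

Step 3 — invert S. det(S) = 5.2·10.2667 - (2.8)² = 45.5467.
  S^{-1} = (1/det) · [[d, -b], [-b, a]] = [[0.2254, -0.0615],
 [-0.0615, 0.1142]].

Step 4 — quadratic form (x̄ - mu_0)^T · S^{-1} · (x̄ - mu_0):
  S^{-1} · (x̄ - mu_0) = (0.8811, -0.2078),
  (x̄ - mu_0)^T · [...] = (4)·(0.8811) + (0.3333)·(-0.2078) = 3.4553.

Step 5 — scale by n: T² = 6 · 3.4553 = 20.7319.

T² ≈ 20.7319


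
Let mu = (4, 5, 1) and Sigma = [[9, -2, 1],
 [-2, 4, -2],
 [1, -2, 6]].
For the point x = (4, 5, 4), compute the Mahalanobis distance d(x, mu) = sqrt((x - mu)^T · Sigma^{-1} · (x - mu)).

Step 1 — centre the observation: (x - mu) = (0, 0, 3).

Step 2 — invert Sigma (cofactor / det for 3×3, or solve directly):
  Sigma^{-1} = [[0.125, 0.0625, 0],
 [0.0625, 0.3312, 0.1],
 [0, 0.1, 0.2]].

Step 3 — form the quadratic (x - mu)^T · Sigma^{-1} · (x - mu):
  Sigma^{-1} · (x - mu) = (0, 0.3, 0.6).
  (x - mu)^T · [Sigma^{-1} · (x - mu)] = (0)·(0) + (0)·(0.3) + (3)·(0.6) = 1.8.

Step 4 — take square root: d = √(1.8) ≈ 1.3416.

d(x, mu) = √(1.8) ≈ 1.3416


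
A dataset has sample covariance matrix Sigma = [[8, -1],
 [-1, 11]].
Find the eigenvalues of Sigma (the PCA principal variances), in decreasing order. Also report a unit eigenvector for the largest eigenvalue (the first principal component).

Step 1 — characteristic polynomial of 2×2 Sigma:
  det(Sigma - λI) = λ² - trace · λ + det = 0.
  trace = 8 + 11 = 19, det = 8·11 - (-1)² = 87.
Step 2 — discriminant:
  Δ = trace² - 4·det = 361 - 348 = 13.
Step 3 — eigenvalues:
  λ = (trace ± √Δ)/2 = (19 ± 3.6056)/2,
  λ_1 = 11.3028,  λ_2 = 7.6972.

Step 4 — unit eigenvector for λ_1: solve (Sigma - λ_1 I)v = 0. First row:
  (8 - 11.3028)·v_x + (-1)·v_y = 0, i.e. (-3.3028)·v_x + (-1)·v_y = 0,
  so v ∝ (b, λ_1 - a) = (-1, 3.3028); multiply by -1 so the first entry is positive: u = (1, -3.3028).
  ||u|| = √((1)² + (-3.3028)²) = √(11.9083) ≈ 3.4508,
  v_1 = u/||u|| ≈ (0.2898, -0.9571) (||v_1|| = 1).

λ_1 = 11.3028,  λ_2 = 7.6972;  v_1 ≈ (0.2898, -0.9571)


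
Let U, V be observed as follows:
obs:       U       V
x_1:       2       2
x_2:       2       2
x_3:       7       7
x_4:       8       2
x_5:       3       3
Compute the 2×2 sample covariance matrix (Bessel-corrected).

Step 1 — column means:
  mean(U) = (2 + 2 + 7 + 8 + 3) / 5 = 22/5 = 4.4
  mean(V) = (2 + 2 + 7 + 2 + 3) / 5 = 16/5 = 3.2

Step 2 — sample covariance S[i,j] = (1/(n-1)) · Σ_k (x_{k,i} - mean_i) · (x_{k,j} - mean_j), with n-1 = 4.
  S[U,U] = ((-2.4)·(-2.4) + (-2.4)·(-2.4) + (2.6)·(2.6) + (3.6)·(3.6) + (-1.4)·(-1.4)) / 4 = 33.2/4 = 8.3
  S[U,V] = ((-2.4)·(-1.2) + (-2.4)·(-1.2) + (2.6)·(3.8) + (3.6)·(-1.2) + (-1.4)·(-0.2)) / 4 = 11.6/4 = 2.9
  S[V,V] = ((-1.2)·(-1.2) + (-1.2)·(-1.2) + (3.8)·(3.8) + (-1.2)·(-1.2) + (-0.2)·(-0.2)) / 4 = 18.8/4 = 4.7

S is symmetric (S[j,i] = S[i,j]). Assembling:

S = [[8.3, 2.9],
 [2.9, 4.7]]


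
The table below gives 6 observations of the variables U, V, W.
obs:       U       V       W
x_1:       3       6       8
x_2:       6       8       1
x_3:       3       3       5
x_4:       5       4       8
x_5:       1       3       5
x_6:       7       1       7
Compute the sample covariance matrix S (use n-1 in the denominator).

Step 1 — column means:
  mean(U) = (3 + 6 + 3 + 5 + 1 + 7) / 6 = 25/6 = 4.1667
  mean(V) = (6 + 8 + 3 + 4 + 3 + 1) / 6 = 25/6 = 4.1667
  mean(W) = (8 + 1 + 5 + 8 + 5 + 7) / 6 = 34/6 = 5.6667

Step 2 — sample covariance S[i,j] = (1/(n-1)) · Σ_k (x_{k,i} - mean_i) · (x_{k,j} - mean_j), with n-1 = 5.
  S[U,U] = ((-1.1667)·(-1.1667) + (1.8333)·(1.8333) + (-1.1667)·(-1.1667) + (0.8333)·(0.8333) + (-3.1667)·(-3.1667) + (2.8333)·(2.8333)) / 5 = 24.8333/5 = 4.9667
  S[U,V] = ((-1.1667)·(1.8333) + (1.8333)·(3.8333) + (-1.1667)·(-1.1667) + (0.8333)·(-0.1667) + (-3.1667)·(-1.1667) + (2.8333)·(-3.1667)) / 5 = 0.8333/5 = 0.1667
  S[U,W] = ((-1.1667)·(2.3333) + (1.8333)·(-4.6667) + (-1.1667)·(-0.6667) + (0.8333)·(2.3333) + (-3.1667)·(-0.6667) + (2.8333)·(1.3333)) / 5 = -2.6667/5 = -0.5333
  S[V,V] = ((1.8333)·(1.8333) + (3.8333)·(3.8333) + (-1.1667)·(-1.1667) + (-0.1667)·(-0.1667) + (-1.1667)·(-1.1667) + (-3.1667)·(-3.1667)) / 5 = 30.8333/5 = 6.1667
  S[V,W] = ((1.8333)·(2.3333) + (3.8333)·(-4.6667) + (-1.1667)·(-0.6667) + (-0.1667)·(2.3333) + (-1.1667)·(-0.6667) + (-3.1667)·(1.3333)) / 5 = -16.6667/5 = -3.3333
  S[W,W] = ((2.3333)·(2.3333) + (-4.6667)·(-4.6667) + (-0.6667)·(-0.6667) + (2.3333)·(2.3333) + (-0.6667)·(-0.6667) + (1.3333)·(1.3333)) / 5 = 35.3333/5 = 7.0667

S is symmetric (S[j,i] = S[i,j]). Assembling:

S = [[4.9667, 0.1667, -0.5333],
 [0.1667, 6.1667, -3.3333],
 [-0.5333, -3.3333, 7.0667]]


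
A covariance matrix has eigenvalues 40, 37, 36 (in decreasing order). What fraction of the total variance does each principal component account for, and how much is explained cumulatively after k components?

Step 1 — total variance = trace(Sigma) = Σ λ_i = 40 + 37 + 36 = 113.

Step 2 — fraction explained by component i = λ_i / Σ λ:
  PC1: 40/113 = 0.354
  PC2: 37/113 = 0.3274
  PC3: 36/113 = 0.3186

Step 3 — cumulative fraction after k components = (λ_1 + ... + λ_k) / Σ λ:
  k = 1: 40/113 = 0.354
  k = 2: (40 + 37)/113 = 77/113 = 0.6814
  k = 3: (40 + 37 + 36)/113 = 113/113 = 1

Summary (fraction, with percent):

explained: PC1 0.354 (35.4%), PC2 0.3274 (32.74%), PC3 0.3186 (31.86%);  cumulative: 0.354, 0.6814, 1


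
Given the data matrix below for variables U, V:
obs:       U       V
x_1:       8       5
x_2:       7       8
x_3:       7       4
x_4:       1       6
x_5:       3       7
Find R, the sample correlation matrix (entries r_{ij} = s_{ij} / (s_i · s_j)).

Step 1 — column means:
  mean(U) = (8 + 7 + 7 + 1 + 3) / 5 = 26/5 = 5.2
  mean(V) = (5 + 8 + 4 + 6 + 7) / 5 = 30/5 = 6

Step 2 — sample variances and covariances s[i,j] = (1/(n-1)) · Σ_k (x_{k,i} - mean_i) · (x_{k,j} - mean_j), with n-1 = 4:
  s[U,U] = ((2.8)·(2.8) + (1.8)·(1.8) + (1.8)·(1.8) + (-4.2)·(-4.2) + (-2.2)·(-2.2)) / 4 = 36.8/4 = 9.2
  s[U,V] = ((2.8)·(-1) + (1.8)·(2) + (1.8)·(-2) + (-4.2)·(0) + (-2.2)·(1)) / 4 = -5/4 = -1.25
  s[V,V] = ((-1)·(-1) + (2)·(2) + (-2)·(-2) + (0)·(0) + (1)·(1)) / 4 = 10/4 = 2.5
  Sample standard deviations s_i = √(s[i,i]):
  s(U) = √(9.2) = 3.0332
  s(V) = √(2.5) = 1.5811

Step 3 — r_{ij} = s_{ij} / (s_i · s_j):
  r[U,U] = 1 (diagonal).
  r[U,V] = -1.25 / (3.0332 · 1.5811) = -1.25 / 4.7958 = -0.2606
  r[V,V] = 1 (diagonal).

R is symmetric with unit diagonal. Assembling:

R = [[1, -0.2606],
 [-0.2606, 1]]


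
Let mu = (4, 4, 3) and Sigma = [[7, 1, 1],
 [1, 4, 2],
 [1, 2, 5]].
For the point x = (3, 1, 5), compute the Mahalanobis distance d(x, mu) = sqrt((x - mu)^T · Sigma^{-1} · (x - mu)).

Step 1 — centre the observation: (x - mu) = (-1, -3, 2).

Step 2 — invert Sigma (cofactor / det for 3×3, or solve directly):
  Sigma^{-1} = [[0.1495, -0.028, -0.0187],
 [-0.028, 0.3178, -0.1215],
 [-0.0187, -0.1215, 0.2523]].

Step 3 — form the quadratic (x - mu)^T · Sigma^{-1} · (x - mu):
  Sigma^{-1} · (x - mu) = (-0.1028, -1.1682, 0.8879).
  (x - mu)^T · [Sigma^{-1} · (x - mu)] = (-1)·(-0.1028) + (-3)·(-1.1682) + (2)·(0.8879) = 5.3832.

Step 4 — take square root: d = √(5.3832) ≈ 2.3202.

d(x, mu) = √(5.3832) ≈ 2.3202
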